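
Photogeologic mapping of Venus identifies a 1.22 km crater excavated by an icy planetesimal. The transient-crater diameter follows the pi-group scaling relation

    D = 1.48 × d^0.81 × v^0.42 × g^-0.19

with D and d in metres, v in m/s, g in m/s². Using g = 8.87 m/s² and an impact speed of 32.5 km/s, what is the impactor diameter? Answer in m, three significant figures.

d ≈ 30.4 m

Rearranging for d: d = [D / (1.48 · 32500^0.42 · 8.87^-0.19)]^(1/0.81).
D = 1220 m.
32500^0.42 = 78.52
8.87^-0.19 = 0.6605
Denominator = 1.48 × 78.52 × 0.6605 = 76.76
D / 76.76 = 1220 / 76.76 = 15.89
d = 15.89^(1/0.81) = 15.89^1.2346 = 30.40 m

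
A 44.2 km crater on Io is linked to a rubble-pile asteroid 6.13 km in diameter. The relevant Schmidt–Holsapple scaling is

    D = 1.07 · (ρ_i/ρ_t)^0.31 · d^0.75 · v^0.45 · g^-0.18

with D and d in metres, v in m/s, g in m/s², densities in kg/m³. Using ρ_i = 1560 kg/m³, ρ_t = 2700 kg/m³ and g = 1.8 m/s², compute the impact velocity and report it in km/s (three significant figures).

Rearranging for v: v = [D / (1.07 · (1560/2700)^0.31 · 6130^0.75 · 1.8^-0.18)]^(1/0.45).
D = 44200 m.
(1560/2700)^0.31 = 0.8436
6130^0.75 = 692.8
1.8^-0.18 = 0.8996
Denominator = 1.07 × 0.8436 × 692.8 × 0.8996 = 562.6
D / 562.6 = 44200 / 562.6 = 78.56
v = 78.56^(1/0.45) = 78.56^2.2222 = 16275 m/s

v ≈ 16.3 km/s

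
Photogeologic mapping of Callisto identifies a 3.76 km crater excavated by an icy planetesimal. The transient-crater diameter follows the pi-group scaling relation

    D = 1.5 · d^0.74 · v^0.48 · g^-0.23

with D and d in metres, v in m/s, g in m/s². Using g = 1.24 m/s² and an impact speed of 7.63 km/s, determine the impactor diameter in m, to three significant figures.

Rearranging for d: d = [D / (1.5 · 7630^0.48 · 1.24^-0.23)]^(1/0.74).
D = 3760 m.
7630^0.48 = 73.05
1.24^-0.23 = 0.9517
Denominator = 1.5 × 73.05 × 0.9517 = 104.3
D / 104.3 = 3760 / 104.3 = 36.05
d = 36.05^(1/0.74) = 36.05^1.3514 = 127.1 m

d ≈ 127 m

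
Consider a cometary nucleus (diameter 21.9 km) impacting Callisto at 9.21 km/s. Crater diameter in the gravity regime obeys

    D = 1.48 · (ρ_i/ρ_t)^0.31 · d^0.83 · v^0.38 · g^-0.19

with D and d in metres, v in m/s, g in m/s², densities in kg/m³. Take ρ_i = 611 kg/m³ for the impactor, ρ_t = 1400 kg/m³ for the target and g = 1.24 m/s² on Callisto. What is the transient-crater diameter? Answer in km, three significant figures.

D ≈ 141 km

In SI units: d = 21900 m, v = 9210 m/s.
(ρ_i/ρ_t)^0.31 = (611/1400)^0.31 = 0.7733
d^0.83 = 21900^0.83 = 4005
v^0.38 = 9210^0.38 = 32.09
g^-0.19 = 1.24^-0.19 = 0.9600
D = 1.48 × 0.7733 × 4005 × 32.09 × 0.9600 = 1.412 × 10^5 m
   = 141.2 km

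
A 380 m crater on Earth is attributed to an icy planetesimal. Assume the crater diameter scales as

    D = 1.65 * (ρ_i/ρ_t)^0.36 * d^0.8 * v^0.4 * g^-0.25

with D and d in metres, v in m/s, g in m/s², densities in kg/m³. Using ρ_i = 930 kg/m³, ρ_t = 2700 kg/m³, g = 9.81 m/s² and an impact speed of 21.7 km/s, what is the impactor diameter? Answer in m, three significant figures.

d ≈ 20.1 m

Rearranging for d: d = [D / (1.65 · (930/2700)^0.36 · 21700^0.4 · 9.81^-0.25)]^(1/0.8).
(930/2700)^0.36 = 0.6813
21700^0.4 = 54.27
9.81^-0.25 = 0.5650
Denominator = 1.65 × 0.6813 × 54.27 × 0.5650 = 34.47
D / 34.47 = 380 / 34.47 = 11.02
d = 11.02^(1/0.8) = 11.02^1.25 = 20.08 m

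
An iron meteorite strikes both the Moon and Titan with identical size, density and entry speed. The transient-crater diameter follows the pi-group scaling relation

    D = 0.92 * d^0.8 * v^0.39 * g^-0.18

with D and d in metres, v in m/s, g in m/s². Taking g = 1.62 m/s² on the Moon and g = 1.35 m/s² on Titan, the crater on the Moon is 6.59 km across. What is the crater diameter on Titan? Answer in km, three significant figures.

D ≈ 6.81 km

All impactor-dependent factors cancel in the ratio, leaving D_Titan/D_Moon = (g_Titan/g_Moon)^-0.18.
(1.35/1.62)^-0.18 = 0.8333^-0.18 = 1.033
D_Titan = 1.033 × 6.59 km = 6.81 km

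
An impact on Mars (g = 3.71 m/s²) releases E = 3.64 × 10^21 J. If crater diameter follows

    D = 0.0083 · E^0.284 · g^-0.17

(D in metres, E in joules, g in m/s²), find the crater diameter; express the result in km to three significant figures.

E^0.284 = (3.64 × 10^21)^0.284 = 1.328 × 10^6
g^-0.17 = 3.71^-0.17 = 0.8002
D = 0.0083 × 1.328 × 10^6 × 0.8002 = 8820 m
   = 8.820 km

D ≈ 8.82 km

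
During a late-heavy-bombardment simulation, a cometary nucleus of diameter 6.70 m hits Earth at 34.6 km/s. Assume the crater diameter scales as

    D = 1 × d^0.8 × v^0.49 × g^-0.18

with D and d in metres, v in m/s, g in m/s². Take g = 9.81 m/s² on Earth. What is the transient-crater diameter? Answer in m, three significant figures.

D ≈ 509 m

In SI units: v = 34600 m/s.
d^0.8 = 6.7^0.8 = 4.580
v^0.49 = 34600^0.49 = 167.6
g^-0.18 = 9.81^-0.18 = 0.6630
D = 1 × 4.580 × 167.6 × 0.6630 = 508.9 m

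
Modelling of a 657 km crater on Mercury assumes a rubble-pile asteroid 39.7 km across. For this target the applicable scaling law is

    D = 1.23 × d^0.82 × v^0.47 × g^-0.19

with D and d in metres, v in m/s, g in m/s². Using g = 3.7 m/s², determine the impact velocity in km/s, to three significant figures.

Rearranging for v: v = [D / (1.23 · 39700^0.82 · 3.7^-0.19)]^(1/0.47).
D = 657000 m.
39700^0.82 = 5902
3.7^-0.19 = 0.7799
Denominator = 1.23 × 5902 × 0.7799 = 5662
D / 5662 = 657000 / 5662 = 116.0
v = 116.0^(1/0.47) = 116.0^2.1277 = 24691 m/s

v ≈ 24.7 km/s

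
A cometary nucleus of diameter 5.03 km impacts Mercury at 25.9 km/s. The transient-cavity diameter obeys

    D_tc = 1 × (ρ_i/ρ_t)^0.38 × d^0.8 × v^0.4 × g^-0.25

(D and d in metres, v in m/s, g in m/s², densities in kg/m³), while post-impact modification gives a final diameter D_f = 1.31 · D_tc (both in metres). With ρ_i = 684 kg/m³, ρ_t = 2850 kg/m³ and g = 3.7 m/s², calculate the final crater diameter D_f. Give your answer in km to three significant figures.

D_f ≈ 29.3 km

In SI: d = 5030 m, v = 25900 m/s.
(ρ_i/ρ_t)^0.38 = (684/2850)^0.38 = 0.5814
d^0.8 = 5030^0.8 = 914.6
v^0.4 = 25900^0.4 = 58.25
g^-0.25 = 3.7^-0.25 = 0.7210
D_tc = 1 × 0.5814 × 914.6 × 58.25 × 0.7210 = 22330 m
D_f = 1.31 × 22330 = 29252 m
     = 29.25 km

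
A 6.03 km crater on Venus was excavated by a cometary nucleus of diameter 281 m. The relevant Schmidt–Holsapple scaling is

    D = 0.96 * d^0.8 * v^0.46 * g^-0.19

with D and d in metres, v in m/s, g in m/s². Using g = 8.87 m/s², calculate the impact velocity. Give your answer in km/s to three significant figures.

Rearranging for v: v = [D / (0.96 · 281^0.8 · 8.87^-0.19)]^(1/0.46).
D = 6030 m.
281^0.8 = 90.98
8.87^-0.19 = 0.6605
Denominator = 0.96 × 90.98 × 0.6605 = 57.69
D / 57.69 = 6030 / 57.69 = 104.5
v = 104.5^(1/0.46) = 104.5^2.1739 = 24511 m/s

v ≈ 24.5 km/s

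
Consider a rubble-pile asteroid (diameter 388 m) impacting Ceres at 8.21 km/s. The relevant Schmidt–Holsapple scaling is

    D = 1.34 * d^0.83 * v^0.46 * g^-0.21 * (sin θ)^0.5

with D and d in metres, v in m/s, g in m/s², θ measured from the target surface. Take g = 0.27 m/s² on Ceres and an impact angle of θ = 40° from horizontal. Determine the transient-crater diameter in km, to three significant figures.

D ≈ 12.6 km

In SI units: v = 8210 m/s.
d^0.83 = 388^0.83 = 140.8
v^0.46 = 8210^0.46 = 63.18
g^-0.21 = 0.27^-0.21 = 1.316
(sin 40°)^0.5 = 0.6428^0.5 = 0.8017
D = 1.34 × 140.8 × 63.18 × 1.316 × 0.8017 = 12576 m
   = 12.58 km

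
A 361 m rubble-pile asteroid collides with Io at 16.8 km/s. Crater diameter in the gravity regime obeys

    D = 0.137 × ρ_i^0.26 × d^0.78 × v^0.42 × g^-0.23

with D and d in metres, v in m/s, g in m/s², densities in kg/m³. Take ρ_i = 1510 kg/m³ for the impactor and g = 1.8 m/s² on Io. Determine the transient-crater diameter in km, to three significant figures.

In SI units: v = 16800 m/s.
ρ_i^0.26 = 1510^0.26 = 6.707
d^0.78 = 361^0.78 = 98.82
v^0.42 = 16800^0.42 = 59.52
g^-0.23 = 1.8^-0.23 = 0.8735
D = 0.137 × 6.707 × 98.82 × 59.52 × 0.8735 = 4721 m
   = 4.721 km

D ≈ 4.72 km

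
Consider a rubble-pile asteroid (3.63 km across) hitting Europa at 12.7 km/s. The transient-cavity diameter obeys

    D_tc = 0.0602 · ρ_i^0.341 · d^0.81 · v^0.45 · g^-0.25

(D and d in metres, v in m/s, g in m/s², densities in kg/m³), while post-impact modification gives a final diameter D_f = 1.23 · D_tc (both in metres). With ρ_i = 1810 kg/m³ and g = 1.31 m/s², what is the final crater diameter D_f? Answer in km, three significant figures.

In SI: d = 3630 m, v = 12700 m/s.
ρ_i^0.341 = 1810^0.341 = 12.91
d^0.81 = 3630^0.81 = 764.8
v^0.45 = 12700^0.45 = 70.26
g^-0.25 = 1.31^-0.25 = 0.9347
D_tc = 0.0602 × 12.91 × 764.8 × 70.26 × 0.9347 = 39030 m
D_f = 1.23 × 39030 = 48007 m
     = 48.01 km

D_f ≈ 48.0 km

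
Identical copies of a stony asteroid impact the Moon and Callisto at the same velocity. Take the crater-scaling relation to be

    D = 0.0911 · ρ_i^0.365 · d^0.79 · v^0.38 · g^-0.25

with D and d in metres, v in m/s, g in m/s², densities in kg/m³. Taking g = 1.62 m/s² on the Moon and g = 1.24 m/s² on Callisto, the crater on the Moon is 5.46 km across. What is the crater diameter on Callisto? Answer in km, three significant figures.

D ≈ 5.84 km

All impactor-dependent factors cancel in the ratio, leaving D_Callisto/D_Moon = (g_Callisto/g_Moon)^-0.25.
(1.24/1.62)^-0.25 = 0.7654^-0.25 = 1.069
D_Callisto = 1.069 × 5.46 km = 5.84 km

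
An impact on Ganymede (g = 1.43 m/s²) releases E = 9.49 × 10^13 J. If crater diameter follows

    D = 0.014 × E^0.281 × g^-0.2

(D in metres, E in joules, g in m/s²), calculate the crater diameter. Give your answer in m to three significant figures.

E^0.281 = (9.49 × 10^13)^0.281 = 8.465 × 10^3
g^-0.2 = 1.43^-0.2 = 0.9310
D = 0.014 × 8.465 × 10^3 × 0.9310 = 110.3 m

D ≈ 110 m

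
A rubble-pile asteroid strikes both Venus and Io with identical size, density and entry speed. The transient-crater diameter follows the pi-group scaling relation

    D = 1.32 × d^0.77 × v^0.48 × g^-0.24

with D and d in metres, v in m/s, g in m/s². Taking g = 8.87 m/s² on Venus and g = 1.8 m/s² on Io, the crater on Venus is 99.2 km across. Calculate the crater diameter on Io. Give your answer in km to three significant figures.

All impactor-dependent factors cancel in the ratio, leaving D_Io/D_Venus = (g_Io/g_Venus)^-0.24.
(1.8/8.87)^-0.24 = 0.2029^-0.24 = 1.466
D_Io = 1.466 × 99.2 km = 145 km

D ≈ 145 km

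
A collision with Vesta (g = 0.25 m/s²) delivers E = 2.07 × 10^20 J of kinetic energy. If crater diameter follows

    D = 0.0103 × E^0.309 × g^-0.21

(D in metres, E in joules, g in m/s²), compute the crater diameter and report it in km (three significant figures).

E^0.309 = (2.07 × 10^20)^0.309 = 1.895 × 10^6
g^-0.21 = 0.25^-0.21 = 1.338
D = 0.0103 × 1.895 × 10^6 × 1.338 = 26116 m
   = 26.12 km

D ≈ 26.1 km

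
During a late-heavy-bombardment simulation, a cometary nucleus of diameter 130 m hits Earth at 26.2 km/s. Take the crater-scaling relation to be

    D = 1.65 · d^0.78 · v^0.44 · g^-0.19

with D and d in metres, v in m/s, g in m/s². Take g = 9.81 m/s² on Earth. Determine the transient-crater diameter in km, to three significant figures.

In SI units: v = 26200 m/s.
d^0.78 = 130^0.78 = 44.55
v^0.44 = 26200^0.44 = 87.91
g^-0.19 = 9.81^-0.19 = 0.6480
D = 1.65 × 44.55 × 87.91 × 0.6480 = 4187 m
   = 4.187 km

D ≈ 4.19 km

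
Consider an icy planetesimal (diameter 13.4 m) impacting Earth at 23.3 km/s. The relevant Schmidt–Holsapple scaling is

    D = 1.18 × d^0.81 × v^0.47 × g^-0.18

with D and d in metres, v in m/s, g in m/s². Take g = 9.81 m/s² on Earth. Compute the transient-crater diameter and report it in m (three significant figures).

In SI units: v = 23300 m/s.
d^0.81 = 13.4^0.81 = 8.184
v^0.47 = 23300^0.47 = 112.9
g^-0.18 = 9.81^-0.18 = 0.6630
D = 1.18 × 8.184 × 112.9 × 0.6630 = 722.9 m

D ≈ 723 m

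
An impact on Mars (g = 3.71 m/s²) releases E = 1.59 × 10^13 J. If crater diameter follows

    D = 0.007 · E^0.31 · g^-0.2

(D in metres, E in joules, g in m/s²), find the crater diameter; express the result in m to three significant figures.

E^0.31 = (1.59 × 10^13)^0.31 = 1.237 × 10^4
g^-0.2 = 3.71^-0.2 = 0.7694
D = 0.007 × 1.237 × 10^4 × 0.7694 = 66.62 m

D ≈ 66.6 m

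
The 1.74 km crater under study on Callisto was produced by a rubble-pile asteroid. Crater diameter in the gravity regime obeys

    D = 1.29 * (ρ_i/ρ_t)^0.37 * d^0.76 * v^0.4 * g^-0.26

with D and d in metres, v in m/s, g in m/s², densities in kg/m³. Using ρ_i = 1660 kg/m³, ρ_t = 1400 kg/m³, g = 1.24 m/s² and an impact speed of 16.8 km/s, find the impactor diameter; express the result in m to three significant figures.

d ≈ 77.7 m

Rearranging for d: d = [D / (1.29 · (1660/1400)^0.37 · 16800^0.4 · 1.24^-0.26)]^(1/0.76).
D = 1740 m.
(1660/1400)^0.37 = 1.065
16800^0.4 = 48.99
1.24^-0.26 = 0.9456
Denominator = 1.29 × 1.065 × 48.99 × 0.9456 = 63.64
D / 63.64 = 1740 / 63.64 = 27.34
d = 27.34^(1/0.76) = 27.34^1.3158 = 77.72 m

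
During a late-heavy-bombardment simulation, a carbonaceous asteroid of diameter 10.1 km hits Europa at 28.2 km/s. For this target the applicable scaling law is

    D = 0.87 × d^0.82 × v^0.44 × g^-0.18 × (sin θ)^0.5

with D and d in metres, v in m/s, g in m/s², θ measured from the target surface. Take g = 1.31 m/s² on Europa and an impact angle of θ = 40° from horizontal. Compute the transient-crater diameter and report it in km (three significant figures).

D ≈ 116 km

In SI units: d = 10100 m, v = 28200 m/s.
d^0.82 = 10100^0.82 = 1921
v^0.44 = 28200^0.44 = 90.80
g^-0.18 = 1.31^-0.18 = 0.9526
(sin 40°)^0.5 = 0.6428^0.5 = 0.8017
D = 0.87 × 1921 × 90.80 × 0.9526 × 0.8017 = 1.159 × 10^5 m
   = 115.9 km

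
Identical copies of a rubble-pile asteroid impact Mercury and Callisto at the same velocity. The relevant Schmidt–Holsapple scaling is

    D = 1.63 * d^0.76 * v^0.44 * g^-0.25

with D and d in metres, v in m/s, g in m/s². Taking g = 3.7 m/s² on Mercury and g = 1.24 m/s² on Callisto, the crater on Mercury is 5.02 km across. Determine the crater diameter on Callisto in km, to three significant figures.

All impactor-dependent factors cancel in the ratio, leaving D_Callisto/D_Mercury = (g_Callisto/g_Mercury)^-0.25.
(1.24/3.7)^-0.25 = 0.3351^-0.25 = 1.314
D_Callisto = 1.314 × 5.02 km = 6.60 km

D ≈ 6.60 km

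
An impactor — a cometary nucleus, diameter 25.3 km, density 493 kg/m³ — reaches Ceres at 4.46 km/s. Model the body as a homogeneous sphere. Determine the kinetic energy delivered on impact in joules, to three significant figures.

E ≈ 4.16 × 10^22 J

d = 25300 m; v = 4460 m/s.
Mass m = (π/6) ρ d³ = (π/6) × 493 × (25300)³ = 4.180 × 10^15 kg
E = ½ m v² = 0.5 × 4.180 × 10^15 × (4460)² = 4.157 × 10^22 J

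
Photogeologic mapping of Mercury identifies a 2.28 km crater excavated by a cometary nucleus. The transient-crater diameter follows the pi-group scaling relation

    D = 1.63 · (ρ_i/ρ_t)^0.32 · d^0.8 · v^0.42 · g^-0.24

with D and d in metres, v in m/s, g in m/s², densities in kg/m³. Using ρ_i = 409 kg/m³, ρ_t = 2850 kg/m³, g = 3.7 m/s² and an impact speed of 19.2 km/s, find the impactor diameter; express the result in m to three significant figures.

d ≈ 155 m

Rearranging for d: d = [D / (1.63 · (409/2850)^0.32 · 19200^0.42 · 3.7^-0.24)]^(1/0.8).
D = 2280 m.
(409/2850)^0.32 = 0.5373
19200^0.42 = 62.95
3.7^-0.24 = 0.7305
Denominator = 1.63 × 0.5373 × 62.95 × 0.7305 = 40.27
D / 40.27 = 2280 / 40.27 = 56.62
d = 56.62^(1/0.8) = 56.62^1.25 = 155.3 m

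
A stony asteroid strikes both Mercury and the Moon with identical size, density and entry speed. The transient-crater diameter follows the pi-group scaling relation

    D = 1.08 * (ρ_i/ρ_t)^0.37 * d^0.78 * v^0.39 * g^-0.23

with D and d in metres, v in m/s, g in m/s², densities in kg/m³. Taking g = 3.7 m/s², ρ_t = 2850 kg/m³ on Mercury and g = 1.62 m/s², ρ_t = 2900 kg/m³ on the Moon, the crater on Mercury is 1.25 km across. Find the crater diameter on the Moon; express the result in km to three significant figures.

D ≈ 1.50 km

The impactor-only factors (d, v, ρ_i) cancel in the ratio, leaving D_Moon/D_Mercury = (g_Moon/g_Mercury)^-0.23 · (ρ_t,Mercury/ρ_t,Moon)^0.37.
(1.62/3.7)^-0.23 = 0.4378^-0.23 = 1.209
(2850/2900)^0.37 = 0.9828^0.37 = 0.9936
Ratio = 1.209 × 0.9936 = 1.201
D_Moon = 1.201 × 1.25 km = 1.50 km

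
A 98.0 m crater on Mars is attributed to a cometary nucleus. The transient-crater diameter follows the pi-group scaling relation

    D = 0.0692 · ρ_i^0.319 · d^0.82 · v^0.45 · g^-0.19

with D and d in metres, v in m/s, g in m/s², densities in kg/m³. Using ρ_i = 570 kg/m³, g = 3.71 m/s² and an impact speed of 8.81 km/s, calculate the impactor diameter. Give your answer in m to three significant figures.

d ≈ 5.47 m

Rearranging for d: d = [D / (0.0692 · 570^0.319 · 8810^0.45 · 3.71^-0.19)]^(1/0.82).
570^0.319 = 7.570
8810^0.45 = 59.60
3.71^-0.19 = 0.7795
Denominator = 0.0692 × 7.570 × 59.60 × 0.7795 = 24.34
D / 24.34 = 98 / 24.34 = 4.026
d = 4.026^(1/0.82) = 4.026^1.2195 = 5.466 m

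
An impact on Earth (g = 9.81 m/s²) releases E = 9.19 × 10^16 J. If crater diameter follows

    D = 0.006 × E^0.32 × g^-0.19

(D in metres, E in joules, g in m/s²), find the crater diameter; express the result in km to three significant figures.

E^0.32 = (9.19 × 10^16)^0.32 = 2.681 × 10^5
g^-0.19 = 9.81^-0.19 = 0.6480
D = 0.006 × 2.681 × 10^5 × 0.6480 = 1042 m
   = 1.042 km

D ≈ 1.04 km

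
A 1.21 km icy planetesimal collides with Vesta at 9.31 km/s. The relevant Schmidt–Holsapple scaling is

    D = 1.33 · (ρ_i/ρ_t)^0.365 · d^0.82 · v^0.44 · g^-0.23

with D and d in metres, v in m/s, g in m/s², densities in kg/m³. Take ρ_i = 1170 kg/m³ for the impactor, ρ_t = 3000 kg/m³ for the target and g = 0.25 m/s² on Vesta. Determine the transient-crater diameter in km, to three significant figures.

D ≈ 24.4 km

In SI units: d = 1210 m, v = 9310 m/s.
(ρ_i/ρ_t)^0.365 = (1170/3000)^0.365 = 0.7092
d^0.82 = 1210^0.82 = 337.2
v^0.44 = 9310^0.44 = 55.76
g^-0.23 = 0.25^-0.23 = 1.376
D = 1.33 × 0.7092 × 337.2 × 55.76 × 1.376 = 24403 m
   = 24.40 km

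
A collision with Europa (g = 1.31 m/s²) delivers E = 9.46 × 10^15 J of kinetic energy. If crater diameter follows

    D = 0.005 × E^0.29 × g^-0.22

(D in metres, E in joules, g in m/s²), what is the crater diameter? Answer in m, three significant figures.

E^0.29 = (9.46 × 10^15)^0.29 = 4.295 × 10^4
g^-0.22 = 1.31^-0.22 = 0.9423
D = 0.005 × 4.295 × 10^4 × 0.9423 = 202.4 m

D ≈ 202 m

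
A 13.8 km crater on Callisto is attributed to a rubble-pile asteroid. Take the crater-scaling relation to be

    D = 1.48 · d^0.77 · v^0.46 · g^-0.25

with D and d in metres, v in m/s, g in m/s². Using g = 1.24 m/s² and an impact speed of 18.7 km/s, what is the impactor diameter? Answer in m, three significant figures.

Rearranging for d: d = [D / (1.48 · 18700^0.46 · 1.24^-0.25)]^(1/0.77).
D = 13800 m.
18700^0.46 = 92.27
1.24^-0.25 = 0.9476
Denominator = 1.48 × 92.27 × 0.9476 = 129.4
D / 129.4 = 13800 / 129.4 = 106.6
d = 106.6^(1/0.77) = 106.6^1.2987 = 430.0 m

d ≈ 430 m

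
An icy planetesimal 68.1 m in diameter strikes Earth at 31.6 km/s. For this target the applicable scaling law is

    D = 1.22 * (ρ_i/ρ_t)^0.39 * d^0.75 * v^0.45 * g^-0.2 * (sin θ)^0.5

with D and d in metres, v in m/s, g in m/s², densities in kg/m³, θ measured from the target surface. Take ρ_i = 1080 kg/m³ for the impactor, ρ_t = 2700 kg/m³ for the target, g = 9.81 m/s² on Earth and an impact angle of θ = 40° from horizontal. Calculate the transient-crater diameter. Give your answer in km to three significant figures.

D ≈ 1.09 km

In SI units: v = 31600 m/s.
(ρ_i/ρ_t)^0.39 = (1080/2700)^0.39 = 0.6995
d^0.75 = 68.1^0.75 = 23.71
v^0.45 = 31600^0.45 = 105.9
g^-0.2 = 9.81^-0.2 = 0.6334
(sin 40°)^0.5 = 0.6428^0.5 = 0.8017
D = 1.22 × 0.6995 × 23.71 × 105.9 × 0.6334 × 0.8017 = 1088 m
   = 1.088 km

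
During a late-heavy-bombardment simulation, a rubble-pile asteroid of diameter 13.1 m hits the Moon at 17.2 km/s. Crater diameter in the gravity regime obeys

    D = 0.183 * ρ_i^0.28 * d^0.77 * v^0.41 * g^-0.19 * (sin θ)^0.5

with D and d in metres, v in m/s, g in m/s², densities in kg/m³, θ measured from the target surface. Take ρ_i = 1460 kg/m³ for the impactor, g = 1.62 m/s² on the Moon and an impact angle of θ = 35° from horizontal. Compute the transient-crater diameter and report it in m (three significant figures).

D ≈ 384 m

In SI units: v = 17200 m/s.
ρ_i^0.28 = 1460^0.28 = 7.692
d^0.77 = 13.1^0.77 = 7.249
v^0.41 = 17200^0.41 = 54.52
g^-0.19 = 1.62^-0.19 = 0.9124
(sin 35°)^0.5 = 0.5736^0.5 = 0.7574
D = 0.183 × 7.692 × 7.249 × 54.52 × 0.9124 × 0.7574 = 384.4 m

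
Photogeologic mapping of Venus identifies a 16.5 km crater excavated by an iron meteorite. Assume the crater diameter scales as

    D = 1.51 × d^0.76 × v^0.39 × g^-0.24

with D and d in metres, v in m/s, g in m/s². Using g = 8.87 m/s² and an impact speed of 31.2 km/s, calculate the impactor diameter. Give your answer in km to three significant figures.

d ≈ 2.03 km

Rearranging for d: d = [D / (1.51 · 31200^0.39 · 8.87^-0.24)]^(1/0.76).
D = 16500 m.
31200^0.39 = 56.59
8.87^-0.24 = 0.5922
Denominator = 1.51 × 56.59 × 0.5922 = 50.60
D / 50.60 = 16500 / 50.60 = 326.1
d = 326.1^(1/0.76) = 326.1^1.3158 = 2028 m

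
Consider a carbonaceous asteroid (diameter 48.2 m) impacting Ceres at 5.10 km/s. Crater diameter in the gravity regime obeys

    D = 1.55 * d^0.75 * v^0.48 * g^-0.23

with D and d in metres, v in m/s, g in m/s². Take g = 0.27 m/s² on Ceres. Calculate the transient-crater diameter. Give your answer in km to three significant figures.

D ≈ 2.31 km

In SI units: v = 5100 m/s.
d^0.75 = 48.2^0.75 = 18.29
v^0.48 = 5100^0.48 = 60.21
g^-0.23 = 0.27^-0.23 = 1.351
D = 1.55 × 18.29 × 60.21 × 1.351 = 2306 m
   = 2.306 km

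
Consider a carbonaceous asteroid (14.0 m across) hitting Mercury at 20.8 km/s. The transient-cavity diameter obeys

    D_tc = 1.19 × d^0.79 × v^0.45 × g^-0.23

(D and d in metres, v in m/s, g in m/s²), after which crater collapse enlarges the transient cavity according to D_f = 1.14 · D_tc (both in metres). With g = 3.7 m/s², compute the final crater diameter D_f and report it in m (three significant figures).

v = 20800 m/s.
d^0.79 = 14^0.79 = 8.043
v^0.45 = 20800^0.45 = 87.73
g^-0.23 = 3.7^-0.23 = 0.7401
D_tc = 1.19 × 8.043 × 87.73 × 0.7401 = 621.4 m
D_f = 1.14 × 621.4 = 708.4 m

D_f ≈ 708 m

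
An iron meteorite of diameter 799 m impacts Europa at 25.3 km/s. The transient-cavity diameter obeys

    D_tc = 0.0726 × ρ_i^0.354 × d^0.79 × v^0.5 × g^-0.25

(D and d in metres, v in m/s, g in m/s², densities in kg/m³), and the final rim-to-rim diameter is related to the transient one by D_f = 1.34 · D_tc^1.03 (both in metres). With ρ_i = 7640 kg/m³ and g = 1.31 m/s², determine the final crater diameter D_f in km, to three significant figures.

D_f ≈ 93.1 km

v = 25300 m/s.
ρ_i^0.354 = 7640^0.354 = 23.69
d^0.79 = 799^0.79 = 196.3
v^0.5 = 25300^0.5 = 159.1
g^-0.25 = 1.31^-0.25 = 0.9347
D_tc = 0.0726 × 23.69 × 196.3 × 159.1 × 0.9347 = 50210 m
D_f = 1.34 × (50210)^1.03 = 93093 m
     = 93.09 km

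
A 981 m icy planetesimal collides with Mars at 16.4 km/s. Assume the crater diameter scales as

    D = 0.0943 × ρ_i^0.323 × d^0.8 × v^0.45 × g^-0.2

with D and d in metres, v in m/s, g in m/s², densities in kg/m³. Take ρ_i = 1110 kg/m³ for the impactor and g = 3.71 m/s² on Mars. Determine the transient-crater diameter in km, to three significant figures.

D ≈ 13.6 km

In SI units: v = 16400 m/s.
ρ_i^0.323 = 1110^0.323 = 9.630
d^0.8 = 981^0.8 = 247.4
v^0.45 = 16400^0.45 = 78.83
g^-0.2 = 3.71^-0.2 = 0.7694
D = 0.0943 × 9.630 × 247.4 × 78.83 × 0.7694 = 13626 m
   = 13.63 km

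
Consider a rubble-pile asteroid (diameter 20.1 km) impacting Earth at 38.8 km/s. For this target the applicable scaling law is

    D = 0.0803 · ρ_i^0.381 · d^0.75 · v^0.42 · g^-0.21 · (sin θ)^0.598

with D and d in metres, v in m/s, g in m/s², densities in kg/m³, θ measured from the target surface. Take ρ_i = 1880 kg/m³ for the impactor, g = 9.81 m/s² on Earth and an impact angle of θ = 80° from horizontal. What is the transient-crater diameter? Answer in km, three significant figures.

D ≈ 124 km

In SI units: d = 20100 m, v = 38800 m/s.
ρ_i^0.381 = 1880^0.381 = 17.68
d^0.75 = 20100^0.75 = 1688
v^0.42 = 38800^0.42 = 84.59
g^-0.21 = 9.81^-0.21 = 0.6191
(sin 80°)^0.598 = 0.9848^0.598 = 0.9909
D = 0.0803 × 17.68 × 1688 × 84.59 × 0.6191 × 0.9909 = 1.244 × 10^5 m
   = 124.4 km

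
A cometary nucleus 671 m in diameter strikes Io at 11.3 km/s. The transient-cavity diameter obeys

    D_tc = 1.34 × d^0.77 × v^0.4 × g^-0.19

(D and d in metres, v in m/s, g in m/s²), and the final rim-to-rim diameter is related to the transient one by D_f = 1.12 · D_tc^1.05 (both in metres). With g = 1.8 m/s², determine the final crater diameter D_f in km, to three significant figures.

D_f ≈ 13.2 km

v = 11300 m/s.
d^0.77 = 671^0.77 = 150.2
v^0.4 = 11300^0.4 = 41.81
g^-0.19 = 1.8^-0.19 = 0.8943
D_tc = 1.34 × 150.2 × 41.81 × 0.8943 = 7526 m
D_f = 1.12 × (7526)^1.05 = 13171 m
     = 13.17 km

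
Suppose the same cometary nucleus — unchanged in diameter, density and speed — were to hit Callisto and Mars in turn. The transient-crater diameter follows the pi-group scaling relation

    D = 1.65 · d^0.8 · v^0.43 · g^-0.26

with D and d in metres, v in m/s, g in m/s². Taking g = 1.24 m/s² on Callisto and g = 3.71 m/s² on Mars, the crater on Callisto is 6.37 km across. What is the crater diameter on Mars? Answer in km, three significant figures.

D ≈ 4.79 km

All impactor-dependent factors cancel in the ratio, leaving D_Mars/D_Callisto = (g_Mars/g_Callisto)^-0.26.
(3.71/1.24)^-0.26 = 2.992^-0.26 = 0.7521
D_Mars = 0.7521 × 6.37 km = 4.79 km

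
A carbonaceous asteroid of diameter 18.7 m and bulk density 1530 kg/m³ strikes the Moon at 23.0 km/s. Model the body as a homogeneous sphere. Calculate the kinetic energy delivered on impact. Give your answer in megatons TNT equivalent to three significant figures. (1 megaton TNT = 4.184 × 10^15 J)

v = 23000 m/s.
Mass m = (π/6) ρ d³ = (π/6) × 1530 × (18.7)³ = 5.239 × 10^6 kg
E = ½ m v² = 0.5 × 5.239 × 10^6 × (23000)² = 1.386 × 10^15 J
   = 1.386 × 10^15 / 4.184×10^15 = 0.3313 Mt

E ≈ 0.331 Mt TNT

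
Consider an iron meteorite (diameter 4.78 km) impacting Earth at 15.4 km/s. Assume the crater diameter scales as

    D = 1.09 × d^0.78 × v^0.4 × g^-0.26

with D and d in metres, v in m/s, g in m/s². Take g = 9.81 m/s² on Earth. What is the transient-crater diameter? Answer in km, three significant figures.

In SI units: d = 4780 m, v = 15400 m/s.
d^0.78 = 4780^0.78 = 741.2
v^0.4 = 15400^0.4 = 47.32
g^-0.26 = 9.81^-0.26 = 0.5523
D = 1.09 × 741.2 × 47.32 × 0.5523 = 21115 m
   = 21.11 km

D ≈ 21.1 km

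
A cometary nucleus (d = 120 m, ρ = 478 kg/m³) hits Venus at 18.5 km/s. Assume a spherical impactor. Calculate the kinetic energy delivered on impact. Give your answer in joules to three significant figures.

v = 18500 m/s.
Mass m = (π/6) ρ d³ = (π/6) × 478 × (120)³ = 4.325 × 10^8 kg
E = ½ m v² = 0.5 × 4.325 × 10^8 × (18500)² = 7.401 × 10^16 J

E ≈ 7.40 × 10^16 J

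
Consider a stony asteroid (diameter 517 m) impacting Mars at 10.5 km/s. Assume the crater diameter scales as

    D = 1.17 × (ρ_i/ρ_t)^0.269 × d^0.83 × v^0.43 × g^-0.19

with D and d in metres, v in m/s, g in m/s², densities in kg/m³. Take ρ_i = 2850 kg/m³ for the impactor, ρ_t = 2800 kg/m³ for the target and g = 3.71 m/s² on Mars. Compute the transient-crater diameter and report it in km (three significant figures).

D ≈ 8.78 km

In SI units: v = 10500 m/s.
(ρ_i/ρ_t)^0.269 = (2850/2800)^0.269 = 1.005
d^0.83 = 517^0.83 = 178.7
v^0.43 = 10500^0.43 = 53.59
g^-0.19 = 3.71^-0.19 = 0.7795
D = 1.17 × 1.005 × 178.7 × 53.59 × 0.7795 = 8778 m
   = 8.778 km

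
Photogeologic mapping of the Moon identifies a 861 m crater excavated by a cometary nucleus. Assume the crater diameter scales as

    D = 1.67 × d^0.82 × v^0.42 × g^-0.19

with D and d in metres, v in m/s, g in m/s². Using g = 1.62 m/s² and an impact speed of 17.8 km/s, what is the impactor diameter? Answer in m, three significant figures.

Rearranging for d: d = [D / (1.67 · 17800^0.42 · 1.62^-0.19)]^(1/0.82).
17800^0.42 = 60.98
1.62^-0.19 = 0.9124
Denominator = 1.67 × 60.98 × 0.9124 = 92.92
D / 92.92 = 861 / 92.92 = 9.266
d = 9.266^(1/0.82) = 9.266^1.2195 = 15.11 m

d ≈ 15.1 m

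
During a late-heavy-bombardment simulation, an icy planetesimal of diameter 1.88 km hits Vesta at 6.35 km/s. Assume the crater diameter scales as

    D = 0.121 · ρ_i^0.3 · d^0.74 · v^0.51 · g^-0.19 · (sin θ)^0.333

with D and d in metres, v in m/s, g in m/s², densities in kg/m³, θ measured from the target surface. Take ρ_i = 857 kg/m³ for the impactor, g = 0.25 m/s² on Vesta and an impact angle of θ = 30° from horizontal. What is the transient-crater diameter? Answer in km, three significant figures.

In SI units: d = 1880 m, v = 6350 m/s.
ρ_i^0.3 = 857^0.3 = 7.584
d^0.74 = 1880^0.74 = 264.8
v^0.51 = 6350^0.51 = 86.98
g^-0.19 = 0.25^-0.19 = 1.301
(sin 30°)^0.333 = 0.5000^0.333 = 0.7939
D = 0.121 × 7.584 × 264.8 × 86.98 × 1.301 × 0.7939 = 21831 m
   = 21.83 km

D ≈ 21.8 km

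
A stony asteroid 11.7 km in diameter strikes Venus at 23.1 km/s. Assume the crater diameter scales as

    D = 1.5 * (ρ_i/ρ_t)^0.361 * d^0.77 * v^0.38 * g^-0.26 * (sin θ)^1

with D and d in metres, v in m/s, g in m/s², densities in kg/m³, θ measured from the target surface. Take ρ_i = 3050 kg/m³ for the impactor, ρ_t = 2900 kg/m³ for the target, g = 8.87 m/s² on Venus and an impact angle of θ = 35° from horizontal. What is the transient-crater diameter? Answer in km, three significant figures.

In SI units: d = 11700 m, v = 23100 m/s.
(ρ_i/ρ_t)^0.361 = (3050/2900)^0.361 = 1.018
d^0.77 = 11700^0.77 = 1357
v^0.38 = 23100^0.38 = 45.52
g^-0.26 = 8.87^-0.26 = 0.5669
(sin 35°)^1 = 0.5736^1 = 0.5736
D = 1.5 × 1.018 × 1357 × 45.52 × 0.5669 × 0.5736 = 30672 m
   = 30.67 km

D ≈ 30.7 km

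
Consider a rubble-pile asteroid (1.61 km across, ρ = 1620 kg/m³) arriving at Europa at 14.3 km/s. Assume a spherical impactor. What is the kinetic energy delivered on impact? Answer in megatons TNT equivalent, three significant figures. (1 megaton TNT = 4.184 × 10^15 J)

d = 1610 m; v = 14300 m/s.
Mass m = (π/6) ρ d³ = (π/6) × 1620 × (1610)³ = 3.540 × 10^12 kg
E = ½ m v² = 0.5 × 3.540 × 10^12 × (14300)² = 3.619 × 10^20 J
   = 3.619 × 10^20 / 4.184×10^15 = 86496 Mt

E ≈ 86500 Mt TNT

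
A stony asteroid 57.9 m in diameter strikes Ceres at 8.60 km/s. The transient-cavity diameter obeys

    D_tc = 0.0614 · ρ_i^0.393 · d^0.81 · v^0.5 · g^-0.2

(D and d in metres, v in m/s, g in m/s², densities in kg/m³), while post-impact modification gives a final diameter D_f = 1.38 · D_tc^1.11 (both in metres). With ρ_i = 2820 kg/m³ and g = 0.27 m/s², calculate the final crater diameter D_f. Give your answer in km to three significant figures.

v = 8600 m/s.
ρ_i^0.393 = 2820^0.393 = 22.70
d^0.81 = 57.9^0.81 = 26.78
v^0.5 = 8600^0.5 = 92.74
g^-0.2 = 0.27^-0.2 = 1.299
D_tc = 0.0614 × 22.70 × 26.78 × 92.74 × 1.299 = 4497 m
D_f = 1.38 × (4497)^1.11 = 15654 m
     = 15.65 km

D_f ≈ 15.7 km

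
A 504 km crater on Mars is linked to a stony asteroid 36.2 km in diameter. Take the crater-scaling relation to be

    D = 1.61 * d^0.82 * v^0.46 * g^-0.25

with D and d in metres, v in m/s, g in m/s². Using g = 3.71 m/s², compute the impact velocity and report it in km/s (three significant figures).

v ≈ 13.5 km/s

Rearranging for v: v = [D / (1.61 · 36200^0.82 · 3.71^-0.25)]^(1/0.46).
D = 504000 m.
36200^0.82 = 5472
3.71^-0.25 = 0.7205
Denominator = 1.61 × 5472 × 0.7205 = 6348
D / 6348 = 504000 / 6348 = 79.40
v = 79.40^(1/0.46) = 79.40^2.1739 = 13490 m/s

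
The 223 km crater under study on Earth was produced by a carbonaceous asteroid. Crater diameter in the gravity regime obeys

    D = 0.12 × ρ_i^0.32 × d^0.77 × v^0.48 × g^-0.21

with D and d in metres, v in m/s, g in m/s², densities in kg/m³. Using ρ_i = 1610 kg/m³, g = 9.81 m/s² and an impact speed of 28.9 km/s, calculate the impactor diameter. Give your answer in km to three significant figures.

Rearranging for d: d = [D / (0.12 · 1610^0.32 · 28900^0.48 · 9.81^-0.21)]^(1/0.77).
D = 223000 m.
1610^0.32 = 10.62
28900^0.48 = 138.4
9.81^-0.21 = 0.6191
Denominator = 0.12 × 10.62 × 138.4 × 0.6191 = 109.2
D / 109.2 = 223000 / 109.2 = 2042
d = 2042^(1/0.77) = 2042^1.2987 = 19896 m

d ≈ 19.9 km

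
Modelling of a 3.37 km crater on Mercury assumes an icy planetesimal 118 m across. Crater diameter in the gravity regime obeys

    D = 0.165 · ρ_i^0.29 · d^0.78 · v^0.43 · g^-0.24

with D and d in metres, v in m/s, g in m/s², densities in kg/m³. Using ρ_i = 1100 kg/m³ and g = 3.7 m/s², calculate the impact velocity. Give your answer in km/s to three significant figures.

v ≈ 34.0 km/s

Rearranging for v: v = [D / (0.165 · 1100^0.29 · 118^0.78 · 3.7^-0.24)]^(1/0.43).
D = 3370 m.
1100^0.29 = 7.621
118^0.78 = 41.31
3.7^-0.24 = 0.7305
Denominator = 0.165 × 7.621 × 41.31 × 0.7305 = 37.95
D / 37.95 = 3370 / 37.95 = 88.80
v = 88.80^(1/0.43) = 88.80^2.3256 = 33980 m/s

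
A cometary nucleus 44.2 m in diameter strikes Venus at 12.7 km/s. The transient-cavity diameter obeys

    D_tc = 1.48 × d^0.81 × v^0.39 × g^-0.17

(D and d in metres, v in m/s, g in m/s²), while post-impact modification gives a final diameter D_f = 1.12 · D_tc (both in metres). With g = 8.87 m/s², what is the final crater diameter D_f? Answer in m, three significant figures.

v = 12700 m/s.
d^0.81 = 44.2^0.81 = 21.52
v^0.39 = 12700^0.39 = 39.86
g^-0.17 = 8.87^-0.17 = 0.6900
D_tc = 1.48 × 21.52 × 39.86 × 0.6900 = 876.0 m
D_f = 1.12 × 876.0 = 981.1 m

D_f ≈ 981 m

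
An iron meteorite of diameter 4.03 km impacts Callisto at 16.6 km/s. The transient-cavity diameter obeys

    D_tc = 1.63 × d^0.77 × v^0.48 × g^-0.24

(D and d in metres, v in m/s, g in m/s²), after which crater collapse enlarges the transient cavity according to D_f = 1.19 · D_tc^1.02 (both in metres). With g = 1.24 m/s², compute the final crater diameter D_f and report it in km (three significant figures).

In SI: d = 4030 m, v = 16600 m/s.
d^0.77 = 4030^0.77 = 597.2
v^0.48 = 16600^0.48 = 106.1
g^-0.24 = 1.24^-0.24 = 0.9497
D_tc = 1.63 × 597.2 × 106.1 × 0.9497 = 98090 m
D_f = 1.19 × (98090)^1.02 = 1.469 × 10^5 m
     = 146.9 km

D_f ≈ 147 km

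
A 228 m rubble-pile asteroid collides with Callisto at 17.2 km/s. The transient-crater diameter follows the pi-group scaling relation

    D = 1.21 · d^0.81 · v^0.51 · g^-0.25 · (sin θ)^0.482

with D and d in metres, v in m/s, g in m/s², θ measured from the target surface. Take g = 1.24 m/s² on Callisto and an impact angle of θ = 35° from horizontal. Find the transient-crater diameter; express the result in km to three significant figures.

In SI units: v = 17200 m/s.
d^0.81 = 228^0.81 = 81.27
v^0.51 = 17200^0.51 = 144.6
g^-0.25 = 1.24^-0.25 = 0.9476
(sin 35°)^0.482 = 0.5736^0.482 = 0.7650
D = 1.21 × 81.27 × 144.6 × 0.9476 × 0.7650 = 10308 m
   = 10.31 km

D ≈ 10.3 km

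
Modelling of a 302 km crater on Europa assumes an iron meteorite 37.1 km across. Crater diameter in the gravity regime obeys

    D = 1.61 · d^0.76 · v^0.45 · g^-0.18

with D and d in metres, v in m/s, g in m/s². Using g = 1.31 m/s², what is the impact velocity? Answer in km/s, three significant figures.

v ≈ 11.2 km/s

Rearranging for v: v = [D / (1.61 · 37100^0.76 · 1.31^-0.18)]^(1/0.45).
D = 302000 m.
37100^0.76 = 2970
1.31^-0.18 = 0.9526
Denominator = 1.61 × 2970 × 0.9526 = 4555
D / 4555 = 302000 / 4555 = 66.30
v = 66.30^(1/0.45) = 66.30^2.2222 = 11163 m/s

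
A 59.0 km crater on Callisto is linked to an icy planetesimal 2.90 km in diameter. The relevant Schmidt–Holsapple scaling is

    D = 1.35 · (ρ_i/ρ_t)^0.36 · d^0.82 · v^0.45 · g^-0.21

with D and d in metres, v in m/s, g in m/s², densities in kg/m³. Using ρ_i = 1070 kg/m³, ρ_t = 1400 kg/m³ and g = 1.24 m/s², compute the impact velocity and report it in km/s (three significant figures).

v ≈ 13.8 km/s

Rearranging for v: v = [D / (1.35 · (1070/1400)^0.36 · 2900^0.82 · 1.24^-0.21)]^(1/0.45).
D = 59000 m.
(1070/1400)^0.36 = 0.9078
2900^0.82 = 690.5
1.24^-0.21 = 0.9558
Denominator = 1.35 × 0.9078 × 690.5 × 0.9558 = 808.8
D / 808.8 = 59000 / 808.8 = 72.95
v = 72.95^(1/0.45) = 72.95^2.2222 = 13804 m/s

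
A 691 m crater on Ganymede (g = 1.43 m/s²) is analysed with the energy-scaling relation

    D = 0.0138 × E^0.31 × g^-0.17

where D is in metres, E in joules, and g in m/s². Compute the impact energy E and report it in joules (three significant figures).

E ≈ 1.76 × 10^15 J

Rearranging: E = [D / (0.0138 · g^-0.17)]^(1/0.31).
g^-0.17 = 1.43^-0.17 = 0.9410
D / (0.0138 × 0.9410) = 691 / (0.01299) = 5.319 × 10^4
E = (5.319 × 10^4)^3.2258 = 1.756 × 10^15 J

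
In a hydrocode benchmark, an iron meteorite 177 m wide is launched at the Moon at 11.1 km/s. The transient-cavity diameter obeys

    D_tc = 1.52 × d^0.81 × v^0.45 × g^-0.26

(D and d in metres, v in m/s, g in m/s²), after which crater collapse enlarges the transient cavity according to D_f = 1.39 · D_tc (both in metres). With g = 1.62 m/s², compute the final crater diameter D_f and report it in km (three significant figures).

D_f ≈ 8.16 km

v = 11100 m/s.
d^0.81 = 177^0.81 = 66.20
v^0.45 = 11100^0.45 = 66.13
g^-0.26 = 1.62^-0.26 = 0.8821
D_tc = 1.52 × 66.20 × 66.13 × 0.8821 = 5870 m
D_f = 1.39 × 5870 = 8159 m
     = 8.159 km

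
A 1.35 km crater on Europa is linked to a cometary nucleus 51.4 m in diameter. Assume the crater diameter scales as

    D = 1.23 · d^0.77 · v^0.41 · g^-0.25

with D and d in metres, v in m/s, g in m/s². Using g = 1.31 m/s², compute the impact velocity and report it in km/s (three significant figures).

v ≈ 18.8 km/s

Rearranging for v: v = [D / (1.23 · 51.4^0.77 · 1.31^-0.25)]^(1/0.41).
D = 1350 m.
51.4^0.77 = 20.77
1.31^-0.25 = 0.9347
Denominator = 1.23 × 20.77 × 0.9347 = 23.88
D / 23.88 = 1350 / 23.88 = 56.53
v = 56.53^(1/0.41) = 56.53^2.439 = 18785 m/s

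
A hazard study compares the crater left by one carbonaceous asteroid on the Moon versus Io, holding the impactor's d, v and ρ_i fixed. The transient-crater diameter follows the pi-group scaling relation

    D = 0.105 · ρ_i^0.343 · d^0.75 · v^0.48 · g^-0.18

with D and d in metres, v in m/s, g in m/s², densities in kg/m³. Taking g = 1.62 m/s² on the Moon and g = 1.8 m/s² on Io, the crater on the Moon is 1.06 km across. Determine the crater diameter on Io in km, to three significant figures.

All impactor-dependent factors cancel in the ratio, leaving D_Io/D_Moon = (g_Io/g_Moon)^-0.18.
(1.8/1.62)^-0.18 = 1.111^-0.18 = 0.9812
D_Io = 0.9812 × 1.06 km = 1.04 km

D ≈ 1.04 km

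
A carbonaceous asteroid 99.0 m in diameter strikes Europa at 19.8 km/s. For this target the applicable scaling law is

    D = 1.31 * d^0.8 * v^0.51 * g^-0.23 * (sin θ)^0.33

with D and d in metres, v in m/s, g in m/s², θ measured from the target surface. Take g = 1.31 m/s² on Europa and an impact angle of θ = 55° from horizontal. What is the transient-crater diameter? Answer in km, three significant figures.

D ≈ 7.07 km

In SI units: v = 19800 m/s.
d^0.8 = 99^0.8 = 39.49
v^0.51 = 19800^0.51 = 155.3
g^-0.23 = 1.31^-0.23 = 0.9398
(sin 55°)^0.33 = 0.8192^0.33 = 0.9363
D = 1.31 × 39.49 × 155.3 × 0.9398 × 0.9363 = 7069 m
   = 7.069 km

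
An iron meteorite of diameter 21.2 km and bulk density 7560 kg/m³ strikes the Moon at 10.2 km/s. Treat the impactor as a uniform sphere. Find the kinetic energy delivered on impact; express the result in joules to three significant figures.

E ≈ 1.96 × 10^24 J

d = 21200 m; v = 10200 m/s.
Mass m = (π/6) ρ d³ = (π/6) × 7560 × (21200)³ = 3.772 × 10^16 kg
E = ½ m v² = 0.5 × 3.772 × 10^16 × (10200)² = 1.962 × 10^24 J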